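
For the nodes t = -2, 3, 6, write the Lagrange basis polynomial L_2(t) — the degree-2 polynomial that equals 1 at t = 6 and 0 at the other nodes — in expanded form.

L_2(t) = (1/24)t^2 - (1/24)t - 1/4

L_2(t) = (t + 2)(t - 3) / [(8)·(3)]
       = (t^2 - t - 6) / (24)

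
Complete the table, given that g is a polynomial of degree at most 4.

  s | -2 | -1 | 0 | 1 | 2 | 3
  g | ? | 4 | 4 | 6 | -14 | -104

6

The 5 known values determine g uniquely (degree ≤ 4).
Evaluate each Lagrange basis at s = -2:
L_0(-2) = (-2)·(-3)·(-4)·(-5)/[(-1)·(-2)·(-3)·(-4)] = 5
L_1(-2) = (-1)·(-3)·(-4)·(-5)/[(1)·(-1)·(-2)·(-3)] = -10
L_2(-2) = (-1)·(-2)·(-4)·(-5)/[(2)·(1)·(-1)·(-2)] = 10
L_3(-2) = (-1)·(-2)·(-3)·(-5)/[(3)·(2)·(1)·(-1)] = -5
L_4(-2) = (-1)·(-2)·(-3)·(-4)/[(4)·(3)·(2)·(1)] = 1
Sum: 4·(5) + 4·(-10) + 6·(10) + (-14)·(-5) + (-104)·(1) = 6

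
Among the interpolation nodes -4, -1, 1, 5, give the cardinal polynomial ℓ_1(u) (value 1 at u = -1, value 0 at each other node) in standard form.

ℓ_1(u) = (u + 4)(u - 1)(u - 5) / [(3)·(-2)·(-6)]
       = (u^3 - 2u^2 - 19u + 20) / (36)

ℓ_1(u) = (1/36)u^3 - (1/18)u^2 - (19/36)u + 5/9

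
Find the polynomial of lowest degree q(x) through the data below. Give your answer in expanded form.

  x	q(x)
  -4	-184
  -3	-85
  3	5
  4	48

Build the Lagrange basis polynomials:
L_0(x) = (x + 3)(x - 3)(x - 4) / [-56] = -(1/56)x^3 + (1/14)x^2 + (9/56)x - 9/14
L_1(x) = (x + 4)(x - 3)(x - 4) / [42] = (1/42)x^3 - (1/14)x^2 - (8/21)x + 8/7
L_2(x) = (x + 4)(x + 3)(x - 4) / [-42] = -(1/42)x^3 - (1/14)x^2 + (8/21)x + 8/7
L_3(x) = (x + 4)(x + 3)(x - 3) / [56] = (1/56)x^3 + (1/14)x^2 - (9/56)x - 9/14
q(x) = (-184)·L_0 + (-85)·L_1 + 5·L_2 + 48·L_3
  (-184)·L_0(x) = (23/7)x^3 - (92/7)x^2 - (207/7)x + 828/7
  (-85)·L_1(x) = -(85/42)x^3 + (85/14)x^2 + (680/21)x - 680/7
  5·L_2(x) = -(5/42)x^3 - (5/14)x^2 + (40/21)x + 40/7
  48·L_3(x) = (6/7)x^3 + (24/7)x^2 - (54/7)x - 216/7
Adding term by term: 2x^3 - 4x^2 - 3x - 4

q(x) = 2x^3 - 4x^2 - 3x - 4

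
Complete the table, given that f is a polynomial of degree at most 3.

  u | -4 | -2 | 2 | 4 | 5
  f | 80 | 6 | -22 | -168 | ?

The 4 known values determine f uniquely (degree ≤ 3).
Evaluate each Lagrange basis at u = 5:
L_0(5) = (7)·(3)·(1)/[(-2)·(-6)·(-8)] = -7/32
L_1(5) = (9)·(3)·(1)/[(2)·(-4)·(-6)] = 9/16
L_2(5) = (9)·(7)·(1)/[(6)·(4)·(-2)] = -21/16
L_3(5) = (9)·(7)·(3)/[(8)·(6)·(2)] = 63/32
Sum: 80·(-7/32) + 6·(9/16) + (-22)·(-21/16) + (-168)·(63/32) = -316

-316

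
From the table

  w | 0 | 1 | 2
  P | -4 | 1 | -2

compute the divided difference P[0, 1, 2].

P[0,1] = (1 - (-4)) / (1 - 0) = 5
P[1,2] = (-2 - 1) / (2 - 1) = -3
P[0,1,2] = (-3 - 5) / (2 - 0) = -4

-4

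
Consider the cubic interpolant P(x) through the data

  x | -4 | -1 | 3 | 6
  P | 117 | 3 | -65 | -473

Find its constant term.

Build the Lagrange basis polynomials:
L_0(x) = (x + 1)(x - 3)(x - 6) / [-210] = -(1/210)x^3 + (4/105)x^2 - (3/70)x - 3/35
L_1(x) = (x + 4)(x - 3)(x - 6) / [84] = (1/84)x^3 - (5/84)x^2 - (3/14)x + 6/7
L_2(x) = (x + 4)(x + 1)(x - 6) / [-84] = -(1/84)x^3 + (1/84)x^2 + (13/42)x + 2/7
L_3(x) = (x + 4)(x + 1)(x - 3) / [210] = (1/210)x^3 + (1/105)x^2 - (11/210)x - 2/35
P(x) = 117·L_0 + 3·L_1 + (-65)·L_2 + (-473)·L_3
Only the constant term is needed; take it from each L_i and combine:
117·(-3/35) + 3·(6/7) + (-65)·(2/7) + (-473)·(-2/35) = 1

1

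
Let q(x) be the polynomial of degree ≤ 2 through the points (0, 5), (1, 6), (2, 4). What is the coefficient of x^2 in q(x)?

Build the Lagrange basis polynomials:
L_0(x) = (x - 1)(x - 2) / [2] = (1/2)x^2 - (3/2)x + 1
L_1(x) = x(x - 2) / [-1] = -x^2 + 2x
L_2(x) = x(x - 1) / [2] = (1/2)x^2 - (1/2)x
q(x) = 5·L_0 + 6·L_1 + 4·L_2
Only the coefficient of x^2 is needed; take it from each L_i and combine:
5·(1/2) + 6·(-1) + 4·(1/2) = -3/2

-3/2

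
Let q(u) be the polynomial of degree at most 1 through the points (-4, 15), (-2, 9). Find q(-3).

Evaluate each Lagrange basis at u = -3:
L_0(-3) = (-1)/[(-2)] = 1/2
L_1(-3) = (1)/[(2)] = 1/2
Sum: 15·(1/2) + 9·(1/2) = 12

12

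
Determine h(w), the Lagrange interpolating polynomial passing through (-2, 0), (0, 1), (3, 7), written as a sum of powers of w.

h(w) = (3/10)w^2 + (11/10)w + 1

L_0(w) = w(w - 3) / [10] = (1/10)w^2 - (3/10)w
L_1(w) = (w + 2)(w - 3) / [-6] = -(1/6)w^2 + (1/6)w + 1
L_2(w) = (w + 2)w / [15] = (1/15)w^2 + (2/15)w
h(w) = 0·L_0 + 1·L_1 + 7·L_2
  0·L_0(w) = 0
  1·L_1(w) = -(1/6)w^2 + (1/6)w + 1
  7·L_2(w) = (7/15)w^2 + (14/15)w
Adding term by term: (3/10)w^2 + (11/10)w + 1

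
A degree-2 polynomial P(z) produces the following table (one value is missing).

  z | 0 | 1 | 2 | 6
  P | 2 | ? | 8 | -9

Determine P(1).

149/24

The 3 known values determine P uniquely (degree ≤ 2).
Evaluate each Lagrange basis at z = 1:
L_0(1) = (-1)·(-5)/[(-2)·(-6)] = 5/12
L_1(1) = (1)·(-5)/[(2)·(-4)] = 5/8
L_2(1) = (1)·(-1)/[(6)·(4)] = -1/24
Sum: 2·(5/12) + 8·(5/8) + (-9)·(-1/24) = 149/24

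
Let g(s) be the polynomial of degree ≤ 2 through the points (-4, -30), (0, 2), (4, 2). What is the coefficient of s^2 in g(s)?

Build the Lagrange basis polynomials:
L_0(s) = s(s - 4) / [32] = (1/32)s^2 - (1/8)s
L_1(s) = (s + 4)(s - 4) / [-16] = -(1/16)s^2 + 1
L_2(s) = (s + 4)s / [32] = (1/32)s^2 + (1/8)s
g(s) = (-30)·L_0 + 2·L_1 + 2·L_2
Only the coefficient of s^2 is needed; take it from each L_i and combine:
(-30)·(1/32) + 2·(-1/16) + 2·(1/32) = -1

-1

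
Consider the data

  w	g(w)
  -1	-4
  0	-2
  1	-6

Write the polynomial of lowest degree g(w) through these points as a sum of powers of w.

L_0(w) = w(w - 1) / [2] = (1/2)w^2 - (1/2)w
L_1(w) = (w + 1)(w - 1) / [-1] = -w^2 + 1
L_2(w) = (w + 1)w / [2] = (1/2)w^2 + (1/2)w
g(w) = (-4)·L_0 + (-2)·L_1 + (-6)·L_2
  (-4)·L_0(w) = -2w^2 + 2w
  (-2)·L_1(w) = 2w^2 - 2
  (-6)·L_2(w) = -3w^2 - 3w
Adding term by term: -3w^2 - w - 2

g(w) = -3w^2 - w - 2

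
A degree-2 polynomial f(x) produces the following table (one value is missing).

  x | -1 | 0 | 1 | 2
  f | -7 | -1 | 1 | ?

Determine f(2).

The 3 known values determine f uniquely (degree ≤ 2).
L_0(2) = (2)·(1)/[(-1)·(-2)] = 1
L_1(2) = (3)·(1)/[(1)·(-1)] = -3
L_2(2) = (3)·(2)/[(2)·(1)] = 3
Sum: (-7)·(1) + (-1)·(-3) + 1·(3) = -1

-1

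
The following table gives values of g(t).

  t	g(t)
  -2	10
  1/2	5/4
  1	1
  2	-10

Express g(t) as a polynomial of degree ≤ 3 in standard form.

Build the Lagrange basis polynomials:
L_0(t) = (t - 1/2)(t - 1)(t - 2) / [-30] = -(1/30)t^3 + (7/60)t^2 - (7/60)t + 1/30
L_1(t) = (t + 2)(t - 1)(t - 2) / [15/8] = (8/15)t^3 - (8/15)t^2 - (32/15)t + 32/15
L_2(t) = (t + 2)(t - 1/2)(t - 2) / [-3/2] = -(2/3)t^3 + (1/3)t^2 + (8/3)t - 4/3
L_3(t) = (t + 2)(t - 1/2)(t - 1) / [6] = (1/6)t^3 + (1/12)t^2 - (5/12)t + 1/6
g(t) = 10·L_0 + (5/4)·L_1 + 1·L_2 + (-10)·L_3
  10·L_0(t) = -(1/3)t^3 + (7/6)t^2 - (7/6)t + 1/3
  (5/4)·L_1(t) = (2/3)t^3 - (2/3)t^2 - (8/3)t + 8/3
  1·L_2(t) = -(2/3)t^3 + (1/3)t^2 + (8/3)t - 4/3
  (-10)·L_3(t) = -(5/3)t^3 - (5/6)t^2 + (25/6)t - 5/3
Adding term by term: -2t^3 + 3t

g(t) = -2t^3 + 3t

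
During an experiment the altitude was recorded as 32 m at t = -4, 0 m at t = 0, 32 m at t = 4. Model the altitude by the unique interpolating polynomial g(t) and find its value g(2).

Evaluate each Lagrange basis at t = 2:
L_0(2) = (2)·(-2)/[(-4)·(-8)] = -1/8
L_1(2) = (6)·(-2)/[(4)·(-4)] = 3/4
L_2(2) = (6)·(2)/[(8)·(4)] = 3/8
Sum: 32·(-1/8) + 0 + 32·(3/8) = 8

8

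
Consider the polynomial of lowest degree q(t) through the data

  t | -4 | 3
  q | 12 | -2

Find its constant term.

4

Build the Lagrange basis polynomials:
L_0(t) = (t - 3) / [-7] = -(1/7)t + 3/7
L_1(t) = (t + 4) / [7] = (1/7)t + 4/7
q(t) = 12·L_0 + (-2)·L_1
Only the constant term is needed; take it from each L_i and combine:
12·(3/7) + (-2)·(4/7) = 4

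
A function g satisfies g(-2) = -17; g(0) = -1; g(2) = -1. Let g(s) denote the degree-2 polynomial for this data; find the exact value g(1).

Using Newton's divided-difference form:
g[-2,0] = (-1 - (-17)) / (0 - (-2)) = 8
g[0,2] = (-1 - (-1)) / (2 - 0) = 0
g[-2,0,2] = (0 - 8) / (2 - (-2)) = -2
g(1) = -17 + 8·(3) + (-2)·(3)·(1) = 1

1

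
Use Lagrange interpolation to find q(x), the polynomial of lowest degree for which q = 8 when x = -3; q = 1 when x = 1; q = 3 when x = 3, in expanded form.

Build the Lagrange basis polynomials:
L_0(x) = (x - 1)(x - 3) / [24] = (1/24)x^2 - (1/6)x + 1/8
L_1(x) = (x + 3)(x - 3) / [-8] = -(1/8)x^2 + 9/8
L_2(x) = (x + 3)(x - 1) / [12] = (1/12)x^2 + (1/6)x - 1/4
q(x) = 8·L_0 + 1·L_1 + 3·L_2
  8·L_0(x) = (1/3)x^2 - (4/3)x + 1
  1·L_1(x) = -(1/8)x^2 + 9/8
  3·L_2(x) = (1/4)x^2 + (1/2)x - 3/4
Adding term by term: (11/24)x^2 - (5/6)x + 11/8

q(x) = (11/24)x^2 - (5/6)x + 11/8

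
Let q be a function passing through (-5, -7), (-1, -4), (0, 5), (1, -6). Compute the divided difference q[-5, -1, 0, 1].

-233/120

q[-5,-1] = (-4 - (-7)) / (-1 - (-5)) = 3/4
q[-1,0] = (5 - (-4)) / (0 - (-1)) = 9
q[0,1] = (-6 - 5) / (1 - 0) = -11
q[-5,-1,0] = (9 - 3/4) / (0 - (-5)) = 33/20
q[-1,0,1] = (-11 - 9) / (1 - (-1)) = -10
q[-5,-1,0,1] = (-10 - 33/20) / (1 - (-5)) = -233/120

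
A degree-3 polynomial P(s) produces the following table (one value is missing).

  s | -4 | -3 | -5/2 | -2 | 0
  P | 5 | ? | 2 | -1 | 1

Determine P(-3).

23/5

The 4 known values determine P uniquely (degree ≤ 3).
L_0(-3) = (-1/2)·(-1)·(-3)/[(-3/2)·(-2)·(-4)] = 1/8
L_1(-3) = (1)·(-1)·(-3)/[(3/2)·(-1/2)·(-5/2)] = 8/5
L_2(-3) = (1)·(-1/2)·(-3)/[(2)·(1/2)·(-2)] = -3/4
L_3(-3) = (1)·(-1/2)·(-1)/[(4)·(5/2)·(2)] = 1/40
Sum: 5·(1/8) + 2·(8/5) + (-1)·(-3/4) + 1·(1/40) = 23/5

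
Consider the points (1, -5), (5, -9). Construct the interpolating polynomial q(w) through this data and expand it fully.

Build the Lagrange basis polynomials:
L_0(w) = (w - 5) / [-4] = -(1/4)w + 5/4
L_1(w) = (w - 1) / [4] = (1/4)w - 1/4
q(w) = (-5)·L_0 + (-9)·L_1
  (-5)·L_0(w) = (5/4)w - 25/4
  (-9)·L_1(w) = -(9/4)w + 9/4
Adding term by term: -w - 4

q(w) = -w - 4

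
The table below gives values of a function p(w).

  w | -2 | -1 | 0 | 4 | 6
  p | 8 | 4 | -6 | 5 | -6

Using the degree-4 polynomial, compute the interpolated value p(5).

37/4

L_0(5) = (6)·(5)·(1)·(-1)/[(-1)·(-2)·(-6)·(-8)] = -5/16
L_1(5) = (7)·(5)·(1)·(-1)/[(1)·(-1)·(-5)·(-7)] = 1
L_2(5) = (7)·(6)·(1)·(-1)/[(2)·(1)·(-4)·(-6)] = -7/8
L_3(5) = (7)·(6)·(5)·(-1)/[(6)·(5)·(4)·(-2)] = 7/8
L_4(5) = (7)·(6)·(5)·(1)/[(8)·(7)·(6)·(2)] = 5/16
Sum: 8·(-5/16) + 4·(1) + (-6)·(-7/8) + 5·(7/8) + (-6)·(5/16) = 37/4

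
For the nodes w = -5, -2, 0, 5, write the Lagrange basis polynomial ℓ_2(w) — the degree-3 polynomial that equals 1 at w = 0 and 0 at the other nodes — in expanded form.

ℓ_2(w) = -(1/50)w^3 - (1/25)w^2 + (1/2)w + 1

ℓ_2(w) = (w + 5)(w + 2)(w - 5) / [(5)·(2)·(-5)]
       = (w^3 + 2w^2 - 25w - 50) / (-50)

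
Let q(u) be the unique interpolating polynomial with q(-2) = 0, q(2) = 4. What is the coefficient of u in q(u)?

Build the Lagrange basis polynomials:
L_0(u) = (u - 2) / [-4] = -(1/4)u + 1/2
L_1(u) = (u + 2) / [4] = (1/4)u + 1/2
q(u) = 0·L_0 + 4·L_1
Only the coefficient of u is needed; take it from each L_i and combine:
0·(-1/4) + 4·(1/4) = 1

1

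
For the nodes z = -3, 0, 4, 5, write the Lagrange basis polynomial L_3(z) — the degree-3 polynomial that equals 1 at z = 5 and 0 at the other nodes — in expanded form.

L_3(z) = (z + 3)z(z - 4) / [(8)·(5)·(1)]
       = (z^3 - z^2 - 12z) / (40)

L_3(z) = (1/40)z^3 - (1/40)z^2 - (3/10)z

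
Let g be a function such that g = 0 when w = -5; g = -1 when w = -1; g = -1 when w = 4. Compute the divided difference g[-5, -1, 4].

g[-5,-1] = (-1 - 0) / (-1 - (-5)) = -1/4
g[-1,4] = (-1 - (-1)) / (4 - (-1)) = 0
g[-5,-1,4] = (0 - (-1/4)) / (4 - (-5)) = 1/36

1/36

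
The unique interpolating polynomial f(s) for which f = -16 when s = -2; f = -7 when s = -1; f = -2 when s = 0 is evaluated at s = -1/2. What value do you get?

Evaluate each Lagrange basis at s = -1/2:
L_0(-1/2) = (1/2)·(-1/2)/[(-1)·(-2)] = -1/8
L_1(-1/2) = (3/2)·(-1/2)/[(1)·(-1)] = 3/4
L_2(-1/2) = (3/2)·(1/2)/[(2)·(1)] = 3/8
Sum: (-16)·(-1/8) + (-7)·(3/4) + (-2)·(3/8) = -4

-4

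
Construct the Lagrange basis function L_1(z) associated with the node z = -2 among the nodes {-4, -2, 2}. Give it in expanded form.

L_1(z) = -(1/8)z^2 - (1/4)z + 1

L_1(z) = (z + 4)(z - 2) / [(2)·(-4)]
       = (z^2 + 2z - 8) / (-8)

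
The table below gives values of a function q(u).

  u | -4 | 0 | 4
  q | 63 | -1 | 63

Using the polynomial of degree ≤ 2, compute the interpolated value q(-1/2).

L_0(-1/2) = (-1/2)·(-9/2)/[(-4)·(-8)] = 9/128
L_1(-1/2) = (7/2)·(-9/2)/[(4)·(-4)] = 63/64
L_2(-1/2) = (7/2)·(-1/2)/[(8)·(4)] = -7/128
Sum: 63·(9/128) + (-1)·(63/64) + 63·(-7/128) = 0

0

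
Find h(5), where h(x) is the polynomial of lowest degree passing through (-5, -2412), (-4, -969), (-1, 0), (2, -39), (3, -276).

-2382

Evaluate each Lagrange basis at x = 5:
L_0(5) = (9)·(6)·(3)·(2)/[(-1)·(-4)·(-7)·(-8)] = 81/56
L_1(5) = (10)·(6)·(3)·(2)/[(1)·(-3)·(-6)·(-7)] = -20/7
L_2(5) = (10)·(9)·(3)·(2)/[(4)·(3)·(-3)·(-4)] = 15/4
L_3(5) = (10)·(9)·(6)·(2)/[(7)·(6)·(3)·(-1)] = -60/7
L_4(5) = (10)·(9)·(6)·(3)/[(8)·(7)·(4)·(1)] = 405/56
Sum: (-2412)·(81/56) + (-969)·(-20/7) + 0 + (-39)·(-60/7) + (-276)·(405/56) = -2382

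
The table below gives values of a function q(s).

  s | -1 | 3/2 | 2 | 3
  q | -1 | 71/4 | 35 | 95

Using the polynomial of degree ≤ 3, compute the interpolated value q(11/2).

Evaluate each Lagrange basis at s = 11/2:
L_0(11/2) = (4)·(7/2)·(5/2)/[(-5/2)·(-3)·(-4)] = -7/6
L_1(11/2) = (13/2)·(7/2)·(5/2)/[(5/2)·(-1/2)·(-3/2)] = 91/3
L_2(11/2) = (13/2)·(4)·(5/2)/[(3)·(1/2)·(-1)] = -130/3
L_3(11/2) = (13/2)·(4)·(7/2)/[(4)·(3/2)·(1)] = 91/6
Sum: (-1)·(-7/6) + 71/4·(91/3) + 35·(-130/3) + 95·(91/6) = 1855/4

1855/4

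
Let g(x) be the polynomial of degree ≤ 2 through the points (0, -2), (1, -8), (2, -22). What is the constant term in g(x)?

-2

Build the Lagrange basis polynomials:
L_0(x) = (x - 1)(x - 2) / [2] = (1/2)x^2 - (3/2)x + 1
L_1(x) = x(x - 2) / [-1] = -x^2 + 2x
L_2(x) = x(x - 1) / [2] = (1/2)x^2 - (1/2)x
g(x) = (-2)·L_0 + (-8)·L_1 + (-22)·L_2
Only the constant term is needed; take it from each L_i and combine:
(-2)·(1) + (-8)·(0) + (-22)·(0) = -2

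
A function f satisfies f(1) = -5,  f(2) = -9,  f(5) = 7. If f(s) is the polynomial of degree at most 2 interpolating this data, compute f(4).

-3

Evaluate each Lagrange basis at s = 4:
L_0(4) = (2)·(-1)/[(-1)·(-4)] = -1/2
L_1(4) = (3)·(-1)/[(1)·(-3)] = 1
L_2(4) = (3)·(2)/[(4)·(3)] = 1/2
Sum: (-5)·(-1/2) + (-9)·(1) + 7·(1/2) = -3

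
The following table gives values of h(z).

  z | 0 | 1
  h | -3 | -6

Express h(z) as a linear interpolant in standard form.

Build the Lagrange basis polynomials:
L_0(z) = (z - 1) / [-1] = -z + 1
L_1(z) = z / [1] = z
h(z) = (-3)·L_0 + (-6)·L_1
  (-3)·L_0(z) = 3z - 3
  (-6)·L_1(z) = -6z
Adding term by term: -3z - 3

h(z) = -3z - 3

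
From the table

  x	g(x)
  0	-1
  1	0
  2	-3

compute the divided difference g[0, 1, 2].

g[0,1] = (0 - (-1)) / (1 - 0) = 1
g[1,2] = (-3 - 0) / (2 - 1) = -3
g[0,1,2] = (-3 - 1) / (2 - 0) = -2

-2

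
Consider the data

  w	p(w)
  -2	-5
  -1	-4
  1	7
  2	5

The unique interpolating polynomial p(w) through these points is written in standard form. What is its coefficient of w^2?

-1/2

Build the Lagrange basis polynomials:
L_0(w) = (w + 1)(w - 1)(w - 2) / [-12] = -(1/12)w^3 + (1/6)w^2 + (1/12)w - 1/6
L_1(w) = (w + 2)(w - 1)(w - 2) / [6] = (1/6)w^3 - (1/6)w^2 - (2/3)w + 2/3
L_2(w) = (w + 2)(w + 1)(w - 2) / [-6] = -(1/6)w^3 - (1/6)w^2 + (2/3)w + 2/3
L_3(w) = (w + 2)(w + 1)(w - 1) / [12] = (1/12)w^3 + (1/6)w^2 - (1/12)w - 1/6
p(w) = (-5)·L_0 + (-4)·L_1 + 7·L_2 + 5·L_3
Only the coefficient of w^2 is needed; take it from each L_i and combine:
(-5)·(1/6) + (-4)·(-1/6) + 7·(-1/6) + 5·(1/6) = -1/2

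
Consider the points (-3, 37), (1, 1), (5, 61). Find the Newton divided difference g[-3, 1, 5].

g[-3,1] = (1 - 37) / (1 - (-3)) = -9
g[1,5] = (61 - 1) / (5 - 1) = 15
g[-3,1,5] = (15 - (-9)) / (5 - (-3)) = 3

3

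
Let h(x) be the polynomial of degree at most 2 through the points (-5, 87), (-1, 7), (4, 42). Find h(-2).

L_0(-2) = (-1)·(-6)/[(-4)·(-9)] = 1/6
L_1(-2) = (3)·(-6)/[(4)·(-5)] = 9/10
L_2(-2) = (3)·(-1)/[(9)·(5)] = -1/15
Sum: 87·(1/6) + 7·(9/10) + 42·(-1/15) = 18

18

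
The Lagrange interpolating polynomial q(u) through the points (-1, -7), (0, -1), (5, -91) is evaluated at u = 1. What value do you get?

-3

Evaluate each Lagrange basis at u = 1:
L_0(1) = (1)·(-4)/[(-1)·(-6)] = -2/3
L_1(1) = (2)·(-4)/[(1)·(-5)] = 8/5
L_2(1) = (2)·(1)/[(6)·(5)] = 1/15
Sum: (-7)·(-2/3) + (-1)·(8/5) + (-91)·(1/15) = -3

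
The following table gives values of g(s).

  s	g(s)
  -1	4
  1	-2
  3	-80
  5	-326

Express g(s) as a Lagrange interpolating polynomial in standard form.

Build the Lagrange basis polynomials:
L_0(s) = (s - 1)(s - 3)(s - 5) / [-48] = -(1/48)s^3 + (3/16)s^2 - (23/48)s + 5/16
L_1(s) = (s + 1)(s - 3)(s - 5) / [16] = (1/16)s^3 - (7/16)s^2 + (7/16)s + 15/16
L_2(s) = (s + 1)(s - 1)(s - 5) / [-16] = -(1/16)s^3 + (5/16)s^2 + (1/16)s - 5/16
L_3(s) = (s + 1)(s - 1)(s - 3) / [48] = (1/48)s^3 - (1/16)s^2 - (1/48)s + 1/16
g(s) = 4·L_0 + (-2)·L_1 + (-80)·L_2 + (-326)·L_3
  4·L_0(s) = -(1/12)s^3 + (3/4)s^2 - (23/12)s + 5/4
  (-2)·L_1(s) = -(1/8)s^3 + (7/8)s^2 - (7/8)s - 15/8
  (-80)·L_2(s) = 5s^3 - 25s^2 - 5s + 25
  (-326)·L_3(s) = -(163/24)s^3 + (163/8)s^2 + (163/24)s - 163/8
Adding term by term: -2s^3 - 3s^2 - s + 4

g(s) = -2s^3 - 3s^2 - s + 4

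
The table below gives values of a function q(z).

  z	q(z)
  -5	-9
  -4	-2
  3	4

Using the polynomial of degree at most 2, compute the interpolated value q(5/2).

L_0(5/2) = (13/2)·(-1/2)/[(-1)·(-8)] = -13/32
L_1(5/2) = (15/2)·(-1/2)/[(1)·(-7)] = 15/28
L_2(5/2) = (15/2)·(13/2)/[(8)·(7)] = 195/224
Sum: (-9)·(-13/32) + (-2)·(15/28) + 4·(195/224) = 1359/224

1359/224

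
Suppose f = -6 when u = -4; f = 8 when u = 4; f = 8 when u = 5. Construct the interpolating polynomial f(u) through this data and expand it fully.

L_0(u) = (u - 4)(u - 5) / [72] = (1/72)u^2 - (1/8)u + 5/18
L_1(u) = (u + 4)(u - 5) / [-8] = -(1/8)u^2 + (1/8)u + 5/2
L_2(u) = (u + 4)(u - 4) / [9] = (1/9)u^2 - 16/9
f(u) = (-6)·L_0 + 8·L_1 + 8·L_2
  (-6)·L_0(u) = -(1/12)u^2 + (3/4)u - 5/3
  8·L_1(u) = -u^2 + u + 20
  8·L_2(u) = (8/9)u^2 - 128/9
Adding term by term: -(7/36)u^2 + (7/4)u + 37/9

f(u) = -(7/36)u^2 + (7/4)u + 37/9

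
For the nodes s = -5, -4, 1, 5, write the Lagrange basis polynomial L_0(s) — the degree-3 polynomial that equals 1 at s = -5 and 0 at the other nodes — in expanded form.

L_0(s) = (s + 4)(s - 1)(s - 5) / [(-1)·(-6)·(-10)]
       = (s^3 - 2s^2 - 19s + 20) / (-60)

L_0(s) = -(1/60)s^3 + (1/30)s^2 + (19/60)s - 1/3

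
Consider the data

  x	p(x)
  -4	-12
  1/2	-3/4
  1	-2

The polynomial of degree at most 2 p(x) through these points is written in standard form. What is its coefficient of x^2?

L_0(x) = (x - 1/2)(x - 1) / [45/2] = (2/45)x^2 - (1/15)x + 1/45
L_1(x) = (x + 4)(x - 1) / [-9/4] = -(4/9)x^2 - (4/3)x + 16/9
L_2(x) = (x + 4)(x - 1/2) / [5/2] = (2/5)x^2 + (7/5)x - 4/5
p(x) = (-12)·L_0 + (-3/4)·L_1 + (-2)·L_2
Only the coefficient of x^2 is needed; take it from each L_i and combine:
(-12)·(2/45) + (-3/4)·(-4/9) + (-2)·(2/5) = -1

-1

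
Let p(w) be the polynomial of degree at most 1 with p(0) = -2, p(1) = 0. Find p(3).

L_0(3) = (2)/[(-1)] = -2
L_1(3) = (3)/[(1)] = 3
Sum: (-2)·(-2) + 0 = 4

4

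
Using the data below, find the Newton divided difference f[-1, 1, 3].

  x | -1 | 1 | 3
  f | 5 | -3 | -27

-2

f[-1,1] = (-3 - 5) / (1 - (-1)) = -4
f[1,3] = (-27 - (-3)) / (3 - 1) = -12
f[-1,1,3] = (-12 - (-4)) / (3 - (-1)) = -2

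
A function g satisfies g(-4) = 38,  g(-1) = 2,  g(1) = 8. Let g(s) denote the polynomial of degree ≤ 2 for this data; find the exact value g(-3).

Evaluate each Lagrange basis at s = -3:
L_0(-3) = (-2)·(-4)/[(-3)·(-5)] = 8/15
L_1(-3) = (1)·(-4)/[(3)·(-2)] = 2/3
L_2(-3) = (1)·(-2)/[(5)·(2)] = -1/5
Sum: 38·(8/15) + 2·(2/3) + 8·(-1/5) = 20

20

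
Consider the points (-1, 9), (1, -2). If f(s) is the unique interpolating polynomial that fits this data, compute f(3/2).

L_0(3/2) = (1/2)/[(-2)] = -1/4
L_1(3/2) = (5/2)/[(2)] = 5/4
Sum: 9·(-1/4) + (-2)·(5/4) = -19/4

-19/4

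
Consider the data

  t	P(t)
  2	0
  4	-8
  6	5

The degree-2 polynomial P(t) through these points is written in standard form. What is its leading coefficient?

L_0(t) = (t - 4)(t - 6) / [8] = (1/8)t^2 - (5/4)t + 3
L_1(t) = (t - 2)(t - 6) / [-4] = -(1/4)t^2 + 2t - 3
L_2(t) = (t - 2)(t - 4) / [8] = (1/8)t^2 - (3/4)t + 1
P(t) = 0·L_0 + (-8)·L_1 + 5·L_2
Only the coefficient of t^2 is needed; take it from each L_i and combine:
0·(1/8) + (-8)·(-1/4) + 5·(1/8) = 21/8

21/8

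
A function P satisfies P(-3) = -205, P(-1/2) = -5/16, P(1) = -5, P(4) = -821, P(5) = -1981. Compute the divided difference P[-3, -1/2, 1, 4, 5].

-3

P[-3,-1/2] = (-5/16 - (-205)) / (-1/2 - (-3)) = 655/8
P[-1/2,1] = (-5 - (-5/16)) / (1 - (-1/2)) = -25/8
P[1,4] = (-821 - (-5)) / (4 - 1) = -272
P[4,5] = (-1981 - (-821)) / (5 - 4) = -1160
P[-3,-1/2,1] = (-25/8 - 655/8) / (1 - (-3)) = -85/4
P[-1/2,1,4] = (-272 - (-25/8)) / (4 - (-1/2)) = -239/4
P[1,4,5] = (-1160 - (-272)) / (5 - 1) = -222
P[-3,-1/2,1,4] = (-239/4 - (-85/4)) / (4 - (-3)) = -11/2
P[-1/2,1,4,5] = (-222 - (-239/4)) / (5 - (-1/2)) = -59/2
P[-3,-1/2,1,4,5] = (-59/2 - (-11/2)) / (5 - (-3)) = -3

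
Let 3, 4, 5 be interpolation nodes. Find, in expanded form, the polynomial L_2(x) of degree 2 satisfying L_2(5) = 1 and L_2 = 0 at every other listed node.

L_2(x) = (x - 3)(x - 4) / [(2)·(1)]
       = (x^2 - 7x + 12) / (2)

L_2(x) = (1/2)x^2 - (7/2)x + 6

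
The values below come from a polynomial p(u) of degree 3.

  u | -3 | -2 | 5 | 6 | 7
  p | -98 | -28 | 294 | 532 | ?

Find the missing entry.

The 4 known values determine p uniquely (degree ≤ 3).
L_0(7) = (9)·(2)·(1)/[(-1)·(-8)·(-9)] = -1/4
L_1(7) = (10)·(2)·(1)/[(1)·(-7)·(-8)] = 5/14
L_2(7) = (10)·(9)·(1)/[(8)·(7)·(-1)] = -45/28
L_3(7) = (10)·(9)·(2)/[(9)·(8)·(1)] = 5/2
Sum: (-98)·(-1/4) + (-28)·(5/14) + 294·(-45/28) + 532·(5/2) = 872

872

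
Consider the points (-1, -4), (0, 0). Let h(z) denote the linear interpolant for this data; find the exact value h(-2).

L_0(-2) = (-2)/[(-1)] = 2
L_1(-2) = (-1)/[(1)] = -1
Sum: (-4)·(2) + 0 = -8

-8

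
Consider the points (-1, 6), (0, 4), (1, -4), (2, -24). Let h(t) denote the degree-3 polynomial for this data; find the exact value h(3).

-62

L_0(3) = (3)·(2)·(1)/[(-1)·(-2)·(-3)] = -1
L_1(3) = (4)·(2)·(1)/[(1)·(-1)·(-2)] = 4
L_2(3) = (4)·(3)·(1)/[(2)·(1)·(-1)] = -6
L_3(3) = (4)·(3)·(2)/[(3)·(2)·(1)] = 4
Sum: 6·(-1) + 4·(4) + (-4)·(-6) + (-24)·(4) = -62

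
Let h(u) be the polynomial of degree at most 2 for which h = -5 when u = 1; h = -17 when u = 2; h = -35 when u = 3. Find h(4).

-59

L_0(4) = (2)·(1)/[(-1)·(-2)] = 1
L_1(4) = (3)·(1)/[(1)·(-1)] = -3
L_2(4) = (3)·(2)/[(2)·(1)] = 3
Sum: (-5)·(1) + (-17)·(-3) + (-35)·(3) = -59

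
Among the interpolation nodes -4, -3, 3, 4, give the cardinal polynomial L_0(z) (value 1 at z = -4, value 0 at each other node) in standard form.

L_0(z) = (z + 3)(z - 3)(z - 4) / [(-1)·(-7)·(-8)]
       = (z^3 - 4z^2 - 9z + 36) / (-56)

L_0(z) = -(1/56)z^3 + (1/14)z^2 + (9/56)z - 9/14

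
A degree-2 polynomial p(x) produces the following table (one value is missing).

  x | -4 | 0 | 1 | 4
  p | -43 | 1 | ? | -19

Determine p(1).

The 3 known values determine p uniquely (degree ≤ 2).
L_0(1) = (1)·(-3)/[(-4)·(-8)] = -3/32
L_1(1) = (5)·(-3)/[(4)·(-4)] = 15/16
L_2(1) = (5)·(1)/[(8)·(4)] = 5/32
Sum: (-43)·(-3/32) + 1·(15/16) + (-19)·(5/32) = 2

2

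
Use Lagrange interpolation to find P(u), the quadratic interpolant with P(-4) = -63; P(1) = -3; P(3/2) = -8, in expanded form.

Build the Lagrange basis polynomials:
L_0(u) = (u - 1)(u - 3/2) / [55/2] = (2/55)u^2 - (1/11)u + 3/55
L_1(u) = (u + 4)(u - 3/2) / [-5/2] = -(2/5)u^2 - u + 12/5
L_2(u) = (u + 4)(u - 1) / [11/4] = (4/11)u^2 + (12/11)u - 16/11
P(u) = (-63)·L_0 + (-3)·L_1 + (-8)·L_2
  (-63)·L_0(u) = -(126/55)u^2 + (63/11)u - 189/55
  (-3)·L_1(u) = (6/5)u^2 + 3u - 36/5
  (-8)·L_2(u) = -(32/11)u^2 - (96/11)u + 128/11
Adding term by term: -4u^2 + 1

P(u) = -4u^2 + 1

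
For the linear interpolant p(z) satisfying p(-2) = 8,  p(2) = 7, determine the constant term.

15/2

Build the Lagrange basis polynomials:
L_0(z) = (z - 2) / [-4] = -(1/4)z + 1/2
L_1(z) = (z + 2) / [4] = (1/4)z + 1/2
p(z) = 8·L_0 + 7·L_1
Only the constant term is needed; take it from each L_i and combine:
8·(1/2) + 7·(1/2) = 15/2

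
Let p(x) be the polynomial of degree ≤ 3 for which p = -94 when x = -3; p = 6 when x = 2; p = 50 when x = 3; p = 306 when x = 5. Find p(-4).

-216

L_0(-4) = (-6)·(-7)·(-9)/[(-5)·(-6)·(-8)] = 63/40
L_1(-4) = (-1)·(-7)·(-9)/[(5)·(-1)·(-3)] = -21/5
L_2(-4) = (-1)·(-6)·(-9)/[(6)·(1)·(-2)] = 9/2
L_3(-4) = (-1)·(-6)·(-7)/[(8)·(3)·(2)] = -7/8
Sum: (-94)·(63/40) + 6·(-21/5) + 50·(9/2) + 306·(-7/8) = -216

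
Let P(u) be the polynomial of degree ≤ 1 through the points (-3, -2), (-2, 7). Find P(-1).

16

Evaluate each Lagrange basis at u = -1:
L_0(-1) = (1)/[(-1)] = -1
L_1(-1) = (2)/[(1)] = 2
Sum: (-2)·(-1) + 7·(2) = 16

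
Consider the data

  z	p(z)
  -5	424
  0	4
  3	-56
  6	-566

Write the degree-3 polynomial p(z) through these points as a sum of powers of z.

p(z) = -3z^3 + 2z^2 + z + 4

Build the Lagrange basis polynomials:
L_0(z) = z(z - 3)(z - 6) / [-440] = -(1/440)z^3 + (9/440)z^2 - (9/220)z
L_1(z) = (z + 5)(z - 3)(z - 6) / [90] = (1/90)z^3 - (2/45)z^2 - (3/10)z + 1
L_2(z) = (z + 5)z(z - 6) / [-72] = -(1/72)z^3 + (1/72)z^2 + (5/12)z
L_3(z) = (z + 5)z(z - 3) / [198] = (1/198)z^3 + (1/99)z^2 - (5/66)z
p(z) = 424·L_0 + 4·L_1 + (-56)·L_2 + (-566)·L_3
  424·L_0(z) = -(53/55)z^3 + (477/55)z^2 - (954/55)z
  4·L_1(z) = (2/45)z^3 - (8/45)z^2 - (6/5)z + 4
  (-56)·L_2(z) = (7/9)z^3 - (7/9)z^2 - (70/3)z
  (-566)·L_3(z) = -(283/99)z^3 - (566/99)z^2 + (1415/33)z
Adding term by term: -3z^3 + 2z^2 + z + 4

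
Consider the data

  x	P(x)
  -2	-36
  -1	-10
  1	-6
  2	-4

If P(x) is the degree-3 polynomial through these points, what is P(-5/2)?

-241/4

L_0(-5/2) = (-3/2)·(-7/2)·(-9/2)/[(-1)·(-3)·(-4)] = 63/32
L_1(-5/2) = (-1/2)·(-7/2)·(-9/2)/[(1)·(-2)·(-3)] = -21/16
L_2(-5/2) = (-1/2)·(-3/2)·(-9/2)/[(3)·(2)·(-1)] = 9/16
L_3(-5/2) = (-1/2)·(-3/2)·(-7/2)/[(4)·(3)·(1)] = -7/32
Sum: (-36)·(63/32) + (-10)·(-21/16) + (-6)·(9/16) + (-4)·(-7/32) = -241/4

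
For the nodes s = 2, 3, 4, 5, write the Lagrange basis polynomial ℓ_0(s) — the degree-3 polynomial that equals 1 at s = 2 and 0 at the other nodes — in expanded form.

ℓ_0(s) = (s - 3)(s - 4)(s - 5) / [(-1)·(-2)·(-3)]
       = (s^3 - 12s^2 + 47s - 60) / (-6)

ℓ_0(s) = -(1/6)s^3 + 2s^2 - (47/6)s + 10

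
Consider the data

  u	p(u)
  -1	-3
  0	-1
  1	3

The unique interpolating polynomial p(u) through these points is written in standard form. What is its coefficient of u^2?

L_0(u) = u(u - 1) / [2] = (1/2)u^2 - (1/2)u
L_1(u) = (u + 1)(u - 1) / [-1] = -u^2 + 1
L_2(u) = (u + 1)u / [2] = (1/2)u^2 + (1/2)u
p(u) = (-3)·L_0 + (-1)·L_1 + 3·L_2
Only the coefficient of u^2 is needed; take it from each L_i and combine:
(-3)·(1/2) + (-1)·(-1) + 3·(1/2) = 1

1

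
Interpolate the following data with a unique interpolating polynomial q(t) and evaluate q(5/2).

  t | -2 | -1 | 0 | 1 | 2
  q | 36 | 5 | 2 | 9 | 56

Using Newton's divided-difference form:
q[-2,-1] = (5 - 36) / (-1 - (-2)) = -31
q[-1,0] = (2 - 5) / (0 - (-1)) = -3
q[0,1] = (9 - 2) / (1 - 0) = 7
q[1,2] = (56 - 9) / (2 - 1) = 47
q[-2,-1,0] = (-3 - (-31)) / (0 - (-2)) = 14
q[-1,0,1] = (7 - (-3)) / (1 - (-1)) = 5
q[0,1,2] = (47 - 7) / (2 - 0) = 20
q[-2,-1,0,1] = (5 - 14) / (1 - (-2)) = -3
q[-1,0,1,2] = (20 - 5) / (2 - (-1)) = 5
q[-2,-1,0,1,2] = (5 - (-3)) / (2 - (-2)) = 2
q(5/2) = 36 + (-31)·(9/2) + 14·(9/2)·(7/2) + (-3)·(9/2)·(7/2)·(5/2) + 2·(9/2)·(7/2)·(5/2)·(3/2) = 117

117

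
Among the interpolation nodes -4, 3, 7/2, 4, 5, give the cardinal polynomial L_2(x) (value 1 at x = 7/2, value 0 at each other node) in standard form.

L_2(x) = (x + 4)(x - 3)(x - 4)(x - 5) / [(15/2)·(1/2)·(-1/2)·(-3/2)]
       = (x^4 - 8x^3 - x^2 + 128x - 240) / (45/16)

L_2(x) = (16/45)x^4 - (128/45)x^3 - (16/45)x^2 + (2048/45)x - 256/3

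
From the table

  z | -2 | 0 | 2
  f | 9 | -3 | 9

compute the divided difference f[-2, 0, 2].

3

f[-2,0] = (-3 - 9) / (0 - (-2)) = -6
f[0,2] = (9 - (-3)) / (2 - 0) = 6
f[-2,0,2] = (6 - (-6)) / (2 - (-2)) = 3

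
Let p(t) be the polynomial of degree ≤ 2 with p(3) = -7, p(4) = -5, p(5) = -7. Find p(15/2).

-59/2

Evaluate each Lagrange basis at t = 15/2:
L_0(15/2) = (7/2)·(5/2)/[(-1)·(-2)] = 35/8
L_1(15/2) = (9/2)·(5/2)/[(1)·(-1)] = -45/4
L_2(15/2) = (9/2)·(7/2)/[(2)·(1)] = 63/8
Sum: (-7)·(35/8) + (-5)·(-45/4) + (-7)·(63/8) = -59/2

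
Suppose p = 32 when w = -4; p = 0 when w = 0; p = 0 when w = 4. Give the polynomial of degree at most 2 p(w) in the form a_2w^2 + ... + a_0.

p(w) = w^2 - 4w

Build the Lagrange basis polynomials:
L_0(w) = w(w - 4) / [32] = (1/32)w^2 - (1/8)w
L_1(w) = (w + 4)(w - 4) / [-16] = -(1/16)w^2 + 1
L_2(w) = (w + 4)w / [32] = (1/32)w^2 + (1/8)w
p(w) = 32·L_0 + 0·L_1 + 0·L_2
  32·L_0(w) = w^2 - 4w
  0·L_1(w) = 0
  0·L_2(w) = 0
Adding term by term: w^2 - 4w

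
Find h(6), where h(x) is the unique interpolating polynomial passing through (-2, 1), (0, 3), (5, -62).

Using Newton's divided-difference form:
h[-2,0] = (3 - 1) / (0 - (-2)) = 1
h[0,5] = (-62 - 3) / (5 - 0) = -13
h[-2,0,5] = (-13 - 1) / (5 - (-2)) = -2
h(6) = 1 + 1·(8) + (-2)·(8)·(6) = -87

-87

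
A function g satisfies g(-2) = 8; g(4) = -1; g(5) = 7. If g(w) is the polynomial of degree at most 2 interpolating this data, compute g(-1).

-2/7

Evaluate each Lagrange basis at w = -1:
L_0(-1) = (-5)·(-6)/[(-6)·(-7)] = 5/7
L_1(-1) = (1)·(-6)/[(6)·(-1)] = 1
L_2(-1) = (1)·(-5)/[(7)·(1)] = -5/7
Sum: 8·(5/7) + (-1)·(1) + 7·(-5/7) = -2/7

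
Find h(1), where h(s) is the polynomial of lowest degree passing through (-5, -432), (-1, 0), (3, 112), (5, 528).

0

Evaluate each Lagrange basis at s = 1:
L_0(1) = (2)·(-2)·(-4)/[(-4)·(-8)·(-10)] = -1/20
L_1(1) = (6)·(-2)·(-4)/[(4)·(-4)·(-6)] = 1/2
L_2(1) = (6)·(2)·(-4)/[(8)·(4)·(-2)] = 3/4
L_3(1) = (6)·(2)·(-2)/[(10)·(6)·(2)] = -1/5
Sum: (-432)·(-1/20) + 0 + 112·(3/4) + 528·(-1/5) = 0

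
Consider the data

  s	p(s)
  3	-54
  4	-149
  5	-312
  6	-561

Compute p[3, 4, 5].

-34

p[3,4] = (-149 - (-54)) / (4 - 3) = -95
p[4,5] = (-312 - (-149)) / (5 - 4) = -163
p[3,4,5] = (-163 - (-95)) / (5 - 3) = -34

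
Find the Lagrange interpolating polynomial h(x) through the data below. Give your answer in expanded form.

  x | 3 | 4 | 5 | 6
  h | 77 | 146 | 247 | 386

Build the Lagrange basis polynomials:
L_0(x) = (x - 4)(x - 5)(x - 6) / [-6] = -(1/6)x^3 + (5/2)x^2 - (37/3)x + 20
L_1(x) = (x - 3)(x - 5)(x - 6) / [2] = (1/2)x^3 - 7x^2 + (63/2)x - 45
L_2(x) = (x - 3)(x - 4)(x - 6) / [-2] = -(1/2)x^3 + (13/2)x^2 - 27x + 36
L_3(x) = (x - 3)(x - 4)(x - 5) / [6] = (1/6)x^3 - 2x^2 + (47/6)x - 10
h(x) = 77·L_0 + 146·L_1 + 247·L_2 + 386·L_3
  77·L_0(x) = -(77/6)x^3 + (385/2)x^2 - (2849/3)x + 1540
  146·L_1(x) = 73x^3 - 1022x^2 + 4599x - 6570
  247·L_2(x) = -(247/2)x^3 + (3211/2)x^2 - 6669x + 8892
  386·L_3(x) = (193/3)x^3 - 772x^2 + (9071/3)x - 3860
Adding term by term: x^3 + 4x^2 + 4x + 2

h(x) = x^3 + 4x^2 + 4x + 2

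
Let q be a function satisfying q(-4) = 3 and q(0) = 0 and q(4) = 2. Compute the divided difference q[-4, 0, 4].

5/32

q[-4,0] = (0 - 3) / (0 - (-4)) = -3/4
q[0,4] = (2 - 0) / (4 - 0) = 1/2
q[-4,0,4] = (1/2 - (-3/4)) / (4 - (-4)) = 5/32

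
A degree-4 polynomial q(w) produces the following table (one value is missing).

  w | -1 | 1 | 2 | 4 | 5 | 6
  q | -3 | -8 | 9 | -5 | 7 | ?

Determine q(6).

932/9

The 5 known values determine q uniquely (degree ≤ 4).
Evaluate each Lagrange basis at w = 6:
L_0(6) = (5)·(4)·(2)·(1)/[(-2)·(-3)·(-5)·(-6)] = 2/9
L_1(6) = (7)·(4)·(2)·(1)/[(2)·(-1)·(-3)·(-4)] = -7/3
L_2(6) = (7)·(5)·(2)·(1)/[(3)·(1)·(-2)·(-3)] = 35/9
L_3(6) = (7)·(5)·(4)·(1)/[(5)·(3)·(2)·(-1)] = -14/3
L_4(6) = (7)·(5)·(4)·(2)/[(6)·(4)·(3)·(1)] = 35/9
Sum: (-3)·(2/9) + (-8)·(-7/3) + 9·(35/9) + (-5)·(-14/3) + 7·(35/9) = 932/9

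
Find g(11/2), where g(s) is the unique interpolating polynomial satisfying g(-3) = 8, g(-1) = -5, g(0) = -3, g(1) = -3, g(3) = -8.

2943/64

Evaluate each Lagrange basis at s = 11/2:
L_0(11/2) = (13/2)·(11/2)·(9/2)·(5/2)/[(-2)·(-3)·(-4)·(-6)] = 715/256
L_1(11/2) = (17/2)·(11/2)·(9/2)·(5/2)/[(2)·(-1)·(-2)·(-4)] = -8415/256
L_2(11/2) = (17/2)·(13/2)·(9/2)·(5/2)/[(3)·(1)·(-1)·(-3)] = 1105/16
L_3(11/2) = (17/2)·(13/2)·(11/2)·(5/2)/[(4)·(2)·(1)·(-2)] = -12155/256
L_4(11/2) = (17/2)·(13/2)·(11/2)·(9/2)/[(6)·(4)·(3)·(2)] = 2431/256
Sum: 8·(715/256) + (-5)·(-8415/256) + (-3)·(1105/16) + (-3)·(-12155/256) + (-8)·(2431/256) = 2943/64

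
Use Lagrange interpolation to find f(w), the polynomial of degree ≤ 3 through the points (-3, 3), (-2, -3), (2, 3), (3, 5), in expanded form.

L_0(w) = (w + 2)(w - 2)(w - 3) / [-30] = -(1/30)w^3 + (1/10)w^2 + (2/15)w - 2/5
L_1(w) = (w + 3)(w - 2)(w - 3) / [20] = (1/20)w^3 - (1/10)w^2 - (9/20)w + 9/10
L_2(w) = (w + 3)(w + 2)(w - 3) / [-20] = -(1/20)w^3 - (1/10)w^2 + (9/20)w + 9/10
L_3(w) = (w + 3)(w + 2)(w - 2) / [30] = (1/30)w^3 + (1/10)w^2 - (2/15)w - 2/5
f(w) = 3·L_0 + (-3)·L_1 + 3·L_2 + 5·L_3
  3·L_0(w) = -(1/10)w^3 + (3/10)w^2 + (2/5)w - 6/5
  (-3)·L_1(w) = -(3/20)w^3 + (3/10)w^2 + (27/20)w - 27/10
  3·L_2(w) = -(3/20)w^3 - (3/10)w^2 + (27/20)w + 27/10
  5·L_3(w) = (1/6)w^3 + (1/2)w^2 - (2/3)w - 2
Adding term by term: -(7/30)w^3 + (4/5)w^2 + (73/30)w - 16/5

f(w) = -(7/30)w^3 + (4/5)w^2 + (73/30)w - 16/5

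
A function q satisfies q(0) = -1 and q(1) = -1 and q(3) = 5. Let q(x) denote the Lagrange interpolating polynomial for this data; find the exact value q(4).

Evaluate each Lagrange basis at x = 4:
L_0(4) = (3)·(1)/[(-1)·(-3)] = 1
L_1(4) = (4)·(1)/[(1)·(-2)] = -2
L_2(4) = (4)·(3)/[(3)·(2)] = 2
Sum: (-1)·(1) + (-1)·(-2) + 5·(2) = 11

11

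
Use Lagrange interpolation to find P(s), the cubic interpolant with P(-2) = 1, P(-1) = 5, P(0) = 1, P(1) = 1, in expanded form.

L_0(s) = (s + 1)s(s - 1) / [-6] = -(1/6)s^3 + (1/6)s
L_1(s) = (s + 2)s(s - 1) / [2] = (1/2)s^3 + (1/2)s^2 - s
L_2(s) = (s + 2)(s + 1)(s - 1) / [-2] = -(1/2)s^3 - s^2 + (1/2)s + 1
L_3(s) = (s + 2)(s + 1)s / [6] = (1/6)s^3 + (1/2)s^2 + (1/3)s
P(s) = 1·L_0 + 5·L_1 + 1·L_2 + 1·L_3
  1·L_0(s) = -(1/6)s^3 + (1/6)s
  5·L_1(s) = (5/2)s^3 + (5/2)s^2 - 5s
  1·L_2(s) = -(1/2)s^3 - s^2 + (1/2)s + 1
  1·L_3(s) = (1/6)s^3 + (1/2)s^2 + (1/3)s
Adding term by term: 2s^3 + 2s^2 - 4s + 1

P(s) = 2s^3 + 2s^2 - 4s + 1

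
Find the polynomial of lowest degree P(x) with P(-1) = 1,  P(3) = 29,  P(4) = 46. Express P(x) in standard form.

P(x) = 2x^2 + 3x + 2

Build the Lagrange basis polynomials:
L_0(x) = (x - 3)(x - 4) / [20] = (1/20)x^2 - (7/20)x + 3/5
L_1(x) = (x + 1)(x - 4) / [-4] = -(1/4)x^2 + (3/4)x + 1
L_2(x) = (x + 1)(x - 3) / [5] = (1/5)x^2 - (2/5)x - 3/5
P(x) = 1·L_0 + 29·L_1 + 46·L_2
  1·L_0(x) = (1/20)x^2 - (7/20)x + 3/5
  29·L_1(x) = -(29/4)x^2 + (87/4)x + 29
  46·L_2(x) = (46/5)x^2 - (92/5)x - 138/5
Adding term by term: 2x^2 + 3x + 2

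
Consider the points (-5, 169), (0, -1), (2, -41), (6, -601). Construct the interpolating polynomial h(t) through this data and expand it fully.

Build the Lagrange basis polynomials:
L_0(t) = t(t - 2)(t - 6) / [-385] = -(1/385)t^3 + (8/385)t^2 - (12/385)t
L_1(t) = (t + 5)(t - 2)(t - 6) / [60] = (1/60)t^3 - (1/20)t^2 - (7/15)t + 1
L_2(t) = (t + 5)t(t - 6) / [-56] = -(1/56)t^3 + (1/56)t^2 + (15/28)t
L_3(t) = (t + 5)t(t - 2) / [264] = (1/264)t^3 + (1/88)t^2 - (5/132)t
h(t) = 169·L_0 + (-1)·L_1 + (-41)·L_2 + (-601)·L_3
  169·L_0(t) = -(169/385)t^3 + (1352/385)t^2 - (2028/385)t
  (-1)·L_1(t) = -(1/60)t^3 + (1/20)t^2 + (7/15)t - 1
  (-41)·L_2(t) = (41/56)t^3 - (41/56)t^2 - (615/28)t
  (-601)·L_3(t) = -(601/264)t^3 - (601/88)t^2 + (3005/132)t
Adding term by term: -2t^3 - 4t^2 - 4t - 1

h(t) = -2t^3 - 4t^2 - 4t - 1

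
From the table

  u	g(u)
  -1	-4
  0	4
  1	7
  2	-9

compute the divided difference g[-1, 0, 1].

-5/2

g[-1,0] = (4 - (-4)) / (0 - (-1)) = 8
g[0,1] = (7 - 4) / (1 - 0) = 3
g[-1,0,1] = (3 - 8) / (1 - (-1)) = -5/2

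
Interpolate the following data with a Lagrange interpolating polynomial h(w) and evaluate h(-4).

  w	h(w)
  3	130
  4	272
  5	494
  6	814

-136

L_0(-4) = (-8)·(-9)·(-10)/[(-1)·(-2)·(-3)] = 120
L_1(-4) = (-7)·(-9)·(-10)/[(1)·(-1)·(-2)] = -315
L_2(-4) = (-7)·(-8)·(-10)/[(2)·(1)·(-1)] = 280
L_3(-4) = (-7)·(-8)·(-9)/[(3)·(2)·(1)] = -84
Sum: 130·(120) + 272·(-315) + 494·(280) + 814·(-84) = -136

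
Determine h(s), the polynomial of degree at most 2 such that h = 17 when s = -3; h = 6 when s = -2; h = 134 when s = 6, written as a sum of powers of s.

L_0(s) = (s + 2)(s - 6) / [9] = (1/9)s^2 - (4/9)s - 4/3
L_1(s) = (s + 3)(s - 6) / [-8] = -(1/8)s^2 + (3/8)s + 9/4
L_2(s) = (s + 3)(s + 2) / [72] = (1/72)s^2 + (5/72)s + 1/12
h(s) = 17·L_0 + 6·L_1 + 134·L_2
  17·L_0(s) = (17/9)s^2 - (68/9)s - 68/3
  6·L_1(s) = -(3/4)s^2 + (9/4)s + 27/2
  134·L_2(s) = (67/36)s^2 + (335/36)s + 67/6
Adding term by term: 3s^2 + 4s + 2

h(s) = 3s^2 + 4s + 2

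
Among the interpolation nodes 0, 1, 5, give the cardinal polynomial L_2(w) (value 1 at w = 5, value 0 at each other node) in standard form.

L_2(w) = w(w - 1) / [(5)·(4)]
       = (w^2 - w) / (20)

L_2(w) = (1/20)w^2 - (1/20)w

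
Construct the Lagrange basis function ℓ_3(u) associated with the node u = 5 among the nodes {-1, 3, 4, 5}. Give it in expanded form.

ℓ_3(u) = (u + 1)(u - 3)(u - 4) / [(6)·(2)·(1)]
       = (u^3 - 6u^2 + 5u + 12) / (12)

ℓ_3(u) = (1/12)u^3 - (1/2)u^2 + (5/12)u + 1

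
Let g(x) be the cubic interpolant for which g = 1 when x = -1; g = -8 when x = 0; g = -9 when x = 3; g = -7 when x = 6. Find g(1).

-242/21

Evaluate each Lagrange basis at x = 1:
L_0(1) = (1)·(-2)·(-5)/[(-1)·(-4)·(-7)] = -5/14
L_1(1) = (2)·(-2)·(-5)/[(1)·(-3)·(-6)] = 10/9
L_2(1) = (2)·(1)·(-5)/[(4)·(3)·(-3)] = 5/18
L_3(1) = (2)·(1)·(-2)/[(7)·(6)·(3)] = -2/63
Sum: 1·(-5/14) + (-8)·(10/9) + (-9)·(5/18) + (-7)·(-2/63) = -242/21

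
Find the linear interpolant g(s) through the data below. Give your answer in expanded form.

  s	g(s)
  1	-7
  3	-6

L_0(s) = (s - 3) / [-2] = -(1/2)s + 3/2
L_1(s) = (s - 1) / [2] = (1/2)s - 1/2
g(s) = (-7)·L_0 + (-6)·L_1
  (-7)·L_0(s) = (7/2)s - 21/2
  (-6)·L_1(s) = -3s + 3
Adding term by term: (1/2)s - 15/2

g(s) = (1/2)s - 15/2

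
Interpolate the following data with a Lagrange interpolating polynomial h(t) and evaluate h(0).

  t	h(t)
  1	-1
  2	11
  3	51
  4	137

-3

Evaluate each Lagrange basis at t = 0:
L_0(0) = (-2)·(-3)·(-4)/[(-1)·(-2)·(-3)] = 4
L_1(0) = (-1)·(-3)·(-4)/[(1)·(-1)·(-2)] = -6
L_2(0) = (-1)·(-2)·(-4)/[(2)·(1)·(-1)] = 4
L_3(0) = (-1)·(-2)·(-3)/[(3)·(2)·(1)] = -1
Sum: (-1)·(4) + 11·(-6) + 51·(4) + 137·(-1) = -3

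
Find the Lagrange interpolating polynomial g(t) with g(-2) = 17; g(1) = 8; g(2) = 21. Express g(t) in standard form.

g(t) = 4t^2 + t + 3

Build the Lagrange basis polynomials:
L_0(t) = (t - 1)(t - 2) / [12] = (1/12)t^2 - (1/4)t + 1/6
L_1(t) = (t + 2)(t - 2) / [-3] = -(1/3)t^2 + 4/3
L_2(t) = (t + 2)(t - 1) / [4] = (1/4)t^2 + (1/4)t - 1/2
g(t) = 17·L_0 + 8·L_1 + 21·L_2
  17·L_0(t) = (17/12)t^2 - (17/4)t + 17/6
  8·L_1(t) = -(8/3)t^2 + 32/3
  21·L_2(t) = (21/4)t^2 + (21/4)t - 21/2
Adding term by term: 4t^2 + t + 3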